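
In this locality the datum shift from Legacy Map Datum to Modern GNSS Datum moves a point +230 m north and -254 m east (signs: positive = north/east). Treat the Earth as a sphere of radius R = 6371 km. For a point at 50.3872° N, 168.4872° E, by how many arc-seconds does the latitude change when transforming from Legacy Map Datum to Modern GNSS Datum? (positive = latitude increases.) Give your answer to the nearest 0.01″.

Δφ = 7.45″

On a sphere of radius R, 1 rad of latitude = R, so Δφ = ΔN / R = 230.0 / 6371000 = 3.6101e-05 rad = 7.446″.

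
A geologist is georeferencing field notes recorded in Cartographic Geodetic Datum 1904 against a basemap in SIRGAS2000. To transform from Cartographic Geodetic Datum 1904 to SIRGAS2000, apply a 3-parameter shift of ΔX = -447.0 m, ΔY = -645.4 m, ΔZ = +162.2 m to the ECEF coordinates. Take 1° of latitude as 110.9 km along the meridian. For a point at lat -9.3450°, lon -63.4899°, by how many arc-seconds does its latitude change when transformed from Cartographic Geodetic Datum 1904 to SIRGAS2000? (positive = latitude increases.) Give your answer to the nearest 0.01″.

sin φ = -0.162379, cos φ = 0.986728, sin λ = -0.894856, cos λ = 0.446356.
North component: ΔN = −sin φ cos λ·ΔX − sin φ sin λ·ΔY + cos φ·ΔZ = −(-0.162379)(0.446356)(-447.0) − (-0.162379)(-0.894856)(-645.4) + (0.986728)(162.2) = 221.43 m.
1° of latitude spans 110900 m, so Δφ = 221.43 / 110900 × 3600 = 7.188″.

Δφ = 7.19″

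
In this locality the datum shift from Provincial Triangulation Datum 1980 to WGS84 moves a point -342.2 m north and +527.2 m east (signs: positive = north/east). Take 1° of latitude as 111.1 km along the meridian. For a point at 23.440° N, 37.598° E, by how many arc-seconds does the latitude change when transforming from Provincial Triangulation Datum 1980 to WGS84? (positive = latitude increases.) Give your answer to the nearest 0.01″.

1° of latitude = 111.1 km, so Δφ = -342.2 / 111100 = -0.0030801° = -11.088″.

Δφ = -11.09″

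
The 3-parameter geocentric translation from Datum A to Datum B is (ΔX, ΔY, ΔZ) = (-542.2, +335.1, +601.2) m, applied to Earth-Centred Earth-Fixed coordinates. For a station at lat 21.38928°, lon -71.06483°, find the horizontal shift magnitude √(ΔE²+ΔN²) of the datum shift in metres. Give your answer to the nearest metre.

The local east axis at (φ, λ) is (−sin λ, cos λ, 0), so ΔE = −sin(-71.06483°)·(-542.2) + cos(-71.06483°)·335.1 = -404.12 m.
The local north axis is (−sin φ cos λ, −sin φ sin λ, cos φ), giving ΔN = 64.167 + 115.599 + 559.792 = 739.56 m.
Horizontal magnitude = √(ΔE² + ΔN²) = √((-404.12)² + 739.56²) = 842.77 m.

843 m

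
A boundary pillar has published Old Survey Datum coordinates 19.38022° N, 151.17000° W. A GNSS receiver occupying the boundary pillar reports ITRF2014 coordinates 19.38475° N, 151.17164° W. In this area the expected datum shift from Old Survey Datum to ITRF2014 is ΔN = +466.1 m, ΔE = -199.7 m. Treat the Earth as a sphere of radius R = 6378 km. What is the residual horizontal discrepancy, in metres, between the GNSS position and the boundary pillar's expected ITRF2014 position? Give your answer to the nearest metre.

47 m

Observed coordinate differences: Δφ = +0.00453°, Δλ = -0.00164°.
Converting to metres (1° lat = 111317 m, cos φ = 0.943337): observed ΔN = 504.3 m, observed ΔE = -172.2 m.
Subtracting the expected shift leaves a residual of 504.3 − (466.1) = 38.2 m north and -172.2 − (-199.7) = 27.5 m east.
Residual distance = √(38.2² + 27.5²) = 47.0 m.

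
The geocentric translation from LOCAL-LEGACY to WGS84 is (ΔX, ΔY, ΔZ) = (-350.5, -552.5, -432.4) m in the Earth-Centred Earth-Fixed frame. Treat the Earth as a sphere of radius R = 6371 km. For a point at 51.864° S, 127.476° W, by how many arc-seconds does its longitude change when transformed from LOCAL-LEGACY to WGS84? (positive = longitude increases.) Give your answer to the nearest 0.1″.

Δλ = 3.0″

sin φ = -0.786547, cos φ = 0.617530, sin λ = -0.793608, cos λ = -0.608429.
East component: ΔE = −sin λ·ΔX + cos λ·ΔY = −(-0.793608)(-350.5) + (-0.608429)(-552.5) = 58.00 m.
1° of latitude spans πR/180 = 111195 m; at latitude φ, 1° of longitude spans that × cos φ = 68666.2 m, so Δλ = 58.00 / 68666.2 × 3600 = 3.041″.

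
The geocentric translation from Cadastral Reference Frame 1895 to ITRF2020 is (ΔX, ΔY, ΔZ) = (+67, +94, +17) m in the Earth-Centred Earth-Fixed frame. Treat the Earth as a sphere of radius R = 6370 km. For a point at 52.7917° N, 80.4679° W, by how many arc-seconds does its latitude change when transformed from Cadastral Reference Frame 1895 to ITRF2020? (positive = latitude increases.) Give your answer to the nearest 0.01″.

sin φ = 0.796442, cos φ = 0.604714, sin λ = -0.986193, cos λ = 0.165600.
North component: ΔN = −sin φ cos λ·ΔX − sin φ sin λ·ΔY + cos φ·ΔZ = −(0.796442)(0.165600)(67) − (0.796442)(-0.986193)(94) + (0.604714)(17) = 75.28 m.
1° of latitude spans πR/180 = 111177 m, so Δφ = 75.28 / 111177 × 3600 = 2.437″.

Δφ = 2.44″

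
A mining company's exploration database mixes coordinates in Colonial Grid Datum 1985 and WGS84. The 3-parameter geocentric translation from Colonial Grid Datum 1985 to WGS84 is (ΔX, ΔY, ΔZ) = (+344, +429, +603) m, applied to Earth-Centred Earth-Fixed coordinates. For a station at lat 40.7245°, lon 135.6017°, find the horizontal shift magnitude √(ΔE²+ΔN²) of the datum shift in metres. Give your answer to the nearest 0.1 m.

The local east axis at (φ, λ) is (−sin λ, cos λ, 0), so ΔE = −sin(135.6017°)·344 + cos(135.6017°)·429 = -547.19 m.
The local north axis is (−sin φ cos λ, −sin φ sin λ, cos φ), giving ΔN = 160.356 − 195.822 + 456.987 = 421.52 m.
Horizontal magnitude = √(ΔE² + ΔN²) = √((-547.19)² + 421.52²) = 690.73 m.

690.7 m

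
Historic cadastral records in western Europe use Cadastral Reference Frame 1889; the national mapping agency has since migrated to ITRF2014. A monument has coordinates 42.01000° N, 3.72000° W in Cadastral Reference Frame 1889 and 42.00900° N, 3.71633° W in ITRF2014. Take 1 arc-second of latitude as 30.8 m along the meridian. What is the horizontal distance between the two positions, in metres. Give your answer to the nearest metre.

322 m

Δφ = 42.00900° − 42.01000° = -0.00100°; Δλ = -3.71633° − -3.72000° = +0.00367°.
1° of latitude = 3600 × 30.80 = 110880 m.
ΔN = Δφ × 110880 = -110.9 m; ΔE = Δλ × 110880 × cos(42.01000°) = +0.00367 × 110880 × 0.743028 = 302.4 m.
Distance = √(ΔE² + ΔN²) = √(302.4² + (-110.9)²) = 322.0 m.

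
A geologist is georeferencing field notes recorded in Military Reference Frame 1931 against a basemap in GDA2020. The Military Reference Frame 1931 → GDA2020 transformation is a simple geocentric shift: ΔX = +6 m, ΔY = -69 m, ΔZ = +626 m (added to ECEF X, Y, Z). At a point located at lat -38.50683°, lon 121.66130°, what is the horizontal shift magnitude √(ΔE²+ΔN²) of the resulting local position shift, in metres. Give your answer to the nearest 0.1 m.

At φ = -38.50683°, λ = 121.66130°: sin φ = -0.622608, cos φ = 0.782534, sin λ = 0.851166, cos λ = -0.524897.
ΔE = −sin λ·ΔX + cos λ·ΔY = −(0.851166)·(6) + (-0.524897)·(-69) = 31.11 m.
ΔN = −sin φ cos λ·ΔX − sin φ sin λ·ΔY + cos φ·ΔZ = −(-0.622608)(-0.524897)(6) − (-0.622608)(0.851166)(-69) + (0.782534)(626) = 451.34 m.
Horizontal magnitude = √(ΔE² + ΔN²) = √(31.11² + 451.34²) = 452.41 m.

452.4 m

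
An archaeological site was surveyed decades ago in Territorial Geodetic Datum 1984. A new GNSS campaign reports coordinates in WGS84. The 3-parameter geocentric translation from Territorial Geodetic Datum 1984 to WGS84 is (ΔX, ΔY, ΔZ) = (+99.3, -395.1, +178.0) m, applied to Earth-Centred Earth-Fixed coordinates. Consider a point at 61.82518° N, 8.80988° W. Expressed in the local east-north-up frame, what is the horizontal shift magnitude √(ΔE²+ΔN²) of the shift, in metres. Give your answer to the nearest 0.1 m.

At φ = 61.82518°, λ = -8.80988°: sin φ = 0.881511, cos φ = 0.472163, sin λ = -0.153156, cos λ = 0.988202.
ΔE = −sin λ·ΔX + cos λ·ΔY = −(-0.153156)·(99.3) + (0.988202)·(-395.1) = -375.23 m.
ΔN = −sin φ cos λ·ΔX − sin φ sin λ·ΔY + cos φ·ΔZ = −(0.881511)(0.988202)(99.3) − (0.881511)(-0.153156)(-395.1) + (0.472163)(178.0) = -55.80 m.
Horizontal magnitude = √(ΔE² + ΔN²) = √((-375.23)² + (-55.80)²) = 379.36 m.

379.4 m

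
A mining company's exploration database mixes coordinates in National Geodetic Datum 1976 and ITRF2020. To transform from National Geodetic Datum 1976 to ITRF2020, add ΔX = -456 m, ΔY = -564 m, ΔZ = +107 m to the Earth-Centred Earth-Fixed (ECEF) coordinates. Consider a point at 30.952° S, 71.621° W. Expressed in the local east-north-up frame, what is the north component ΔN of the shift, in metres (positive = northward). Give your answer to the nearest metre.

At φ = -30.952°, λ = -71.621°: sin φ = -0.514320, cos φ = 0.857598, sin λ = -0.948992, cos λ = 0.315301.
ΔN = −sin φ cos λ·ΔX − sin φ sin λ·ΔY + cos φ·ΔZ = −(-0.514320)(0.315301)(-456) − (-0.514320)(-0.948992)(-564) + (0.857598)(107) = 293.10 m.

ΔN = 293 m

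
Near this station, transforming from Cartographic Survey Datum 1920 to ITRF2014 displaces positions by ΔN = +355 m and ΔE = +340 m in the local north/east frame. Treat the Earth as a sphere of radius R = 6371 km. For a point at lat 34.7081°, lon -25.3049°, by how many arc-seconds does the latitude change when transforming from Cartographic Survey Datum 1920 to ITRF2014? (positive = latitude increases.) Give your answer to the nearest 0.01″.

On a sphere of radius R, 1 rad of latitude = R, so Δφ = ΔN / R = 355.0 / 6371000 = 5.5721e-05 rad = 11.493″.

Δφ = 11.49″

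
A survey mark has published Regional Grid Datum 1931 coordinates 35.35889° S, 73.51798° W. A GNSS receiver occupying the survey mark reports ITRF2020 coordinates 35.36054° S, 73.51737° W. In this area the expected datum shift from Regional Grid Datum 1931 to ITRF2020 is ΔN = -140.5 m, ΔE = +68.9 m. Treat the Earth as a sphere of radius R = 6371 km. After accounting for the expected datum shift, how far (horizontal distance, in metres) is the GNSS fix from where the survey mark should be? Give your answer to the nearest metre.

45 m

Observed coordinate differences: Δφ = -0.00165°, Δλ = +0.00061°.
Converting to metres (1° lat = 111195 m, cos φ = 0.815543): observed ΔN = -183.5 m, observed ΔE = 55.3 m.
Subtracting the expected shift leaves a residual of -183.5 − (-140.5) = -43.0 m north and 55.3 − (68.9) = -13.6 m east.
Residual distance = √((-43.0)² + (-13.6)²) = 45.1 m.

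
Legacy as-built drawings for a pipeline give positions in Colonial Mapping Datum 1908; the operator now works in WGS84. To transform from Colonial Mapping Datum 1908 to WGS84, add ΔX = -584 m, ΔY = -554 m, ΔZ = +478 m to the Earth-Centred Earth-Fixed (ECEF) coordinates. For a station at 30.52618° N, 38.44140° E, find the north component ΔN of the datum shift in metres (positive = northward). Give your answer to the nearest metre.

At φ = 30.52618°, λ = 38.44140°: sin φ = 0.507932, cos φ = 0.861397, sin λ = 0.621714, cos λ = 0.783244.
ΔN = −sin φ cos λ·ΔX − sin φ sin λ·ΔY + cos φ·ΔZ = −(0.507932)(0.783244)(-584) − (0.507932)(0.621714)(-554) + (0.861397)(478) = 819.03 m.

ΔN = 819 m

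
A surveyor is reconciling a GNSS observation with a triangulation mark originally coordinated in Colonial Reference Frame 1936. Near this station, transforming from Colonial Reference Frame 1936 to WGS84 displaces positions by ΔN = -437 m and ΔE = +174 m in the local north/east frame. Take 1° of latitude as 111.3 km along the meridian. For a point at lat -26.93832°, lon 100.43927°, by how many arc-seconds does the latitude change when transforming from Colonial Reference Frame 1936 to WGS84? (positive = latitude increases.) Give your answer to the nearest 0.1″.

Δφ = -14.1″

1° of latitude = 111.3 km, so Δφ = -437.0 / 111300 = -0.0039263° = -14.135″.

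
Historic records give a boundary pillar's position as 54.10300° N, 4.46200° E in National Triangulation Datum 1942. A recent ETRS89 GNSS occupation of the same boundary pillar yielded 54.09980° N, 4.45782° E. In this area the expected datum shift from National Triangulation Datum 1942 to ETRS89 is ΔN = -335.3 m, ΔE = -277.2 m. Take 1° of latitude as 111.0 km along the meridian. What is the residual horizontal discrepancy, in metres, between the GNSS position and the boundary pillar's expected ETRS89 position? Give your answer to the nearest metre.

Observed coordinate differences: Δφ = -0.00320°, Δλ = -0.00418°.
Converting to metres (1° lat = 111000 m, cos φ = 0.586330): observed ΔN = -355.2 m, observed ΔE = -272.0 m.
Subtracting the expected shift leaves a residual of -355.2 − (-335.3) = -19.9 m north and -272.0 − (-277.2) = 5.2 m east.
Residual distance = √((-19.9)² + 5.2²) = 20.6 m.

21 m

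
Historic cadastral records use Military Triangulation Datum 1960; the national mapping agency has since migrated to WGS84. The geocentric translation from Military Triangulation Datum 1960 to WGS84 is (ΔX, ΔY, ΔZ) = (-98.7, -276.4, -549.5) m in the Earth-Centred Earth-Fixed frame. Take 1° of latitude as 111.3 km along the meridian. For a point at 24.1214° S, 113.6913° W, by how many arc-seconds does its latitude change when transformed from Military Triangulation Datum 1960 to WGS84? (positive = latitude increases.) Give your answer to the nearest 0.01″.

Δφ = -12.35″

sin φ = -0.408671, cos φ = 0.912682, sin λ = -0.915724, cos λ = -0.401809.
North component: ΔN = −sin φ cos λ·ΔX − sin φ sin λ·ΔY + cos φ·ΔZ = −(-0.408671)(-0.401809)(-98.7) − (-0.408671)(-0.915724)(-276.4) + (0.912682)(-549.5) = -381.87 m.
1° of latitude spans 111300 m, so Δφ = -381.87 / 111300 × 3600 = -12.352″.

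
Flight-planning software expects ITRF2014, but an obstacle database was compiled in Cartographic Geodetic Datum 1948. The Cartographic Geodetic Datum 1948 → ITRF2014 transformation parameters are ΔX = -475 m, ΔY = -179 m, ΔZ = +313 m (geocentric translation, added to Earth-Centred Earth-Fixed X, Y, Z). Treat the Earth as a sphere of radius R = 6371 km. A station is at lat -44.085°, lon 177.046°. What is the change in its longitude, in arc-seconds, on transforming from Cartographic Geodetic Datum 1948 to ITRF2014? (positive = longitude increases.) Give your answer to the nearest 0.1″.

sin φ = -0.695725, cos φ = 0.718308, sin λ = 0.051534, cos λ = -0.998671.
East component: ΔE = −sin λ·ΔX + cos λ·ΔY = −(0.051534)(-475) + (-0.998671)(-179) = 203.24 m.
1° of latitude spans πR/180 = 111195 m; at latitude φ, 1° of longitude spans that × cos φ = 79872.3 m, so Δλ = 203.24 / 79872.3 × 3600 = 9.160″.

Δλ = 9.2″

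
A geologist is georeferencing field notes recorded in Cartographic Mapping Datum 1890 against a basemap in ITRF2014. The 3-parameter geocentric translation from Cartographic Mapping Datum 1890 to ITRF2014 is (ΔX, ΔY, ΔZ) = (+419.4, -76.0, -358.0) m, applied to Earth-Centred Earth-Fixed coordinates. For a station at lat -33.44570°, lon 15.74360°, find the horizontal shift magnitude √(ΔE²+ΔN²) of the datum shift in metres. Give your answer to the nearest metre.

The local east axis at (φ, λ) is (−sin λ, cos λ, 0), so ΔE = −sin(15.74360°)·419.4 + cos(15.74360°)·(-76.0) = -186.95 m.
The local north axis is (−sin φ cos λ, −sin φ sin λ, cos φ), giving ΔN = 222.479 − 11.365 − 298.718 = -87.60 m.
Horizontal magnitude = √(ΔE² + ΔN²) = √((-186.95)² + (-87.60)²) = 206.45 m.

206 m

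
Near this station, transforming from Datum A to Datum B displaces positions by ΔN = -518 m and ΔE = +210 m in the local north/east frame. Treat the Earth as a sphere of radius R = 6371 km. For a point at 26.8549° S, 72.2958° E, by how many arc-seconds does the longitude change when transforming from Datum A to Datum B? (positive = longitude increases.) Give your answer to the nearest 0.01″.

At latitude -26.8549°, cos φ = 0.892153.
One radian of longitude at latitude φ spans R cos φ, so Δλ = ΔE / (R cos φ) = 210.0 / (6371000 × 0.892153) = 3.6946e-05 rad = 7.621″.

Δλ = 7.62″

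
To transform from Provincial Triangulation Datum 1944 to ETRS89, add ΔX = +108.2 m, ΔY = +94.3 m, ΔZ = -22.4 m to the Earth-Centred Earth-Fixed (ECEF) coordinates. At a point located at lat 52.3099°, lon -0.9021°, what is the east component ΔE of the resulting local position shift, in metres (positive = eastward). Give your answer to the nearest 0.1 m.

At φ = 52.3099°, λ = -0.9021°: sin φ = 0.791329, cos φ = 0.611390, sin λ = -0.015744, cos λ = 0.999876.
ΔE = −sin λ·ΔX + cos λ·ΔY = −(-0.015744)·(108.2) + (0.999876)·(94.3) = 95.99 m.

ΔE = 96.0 m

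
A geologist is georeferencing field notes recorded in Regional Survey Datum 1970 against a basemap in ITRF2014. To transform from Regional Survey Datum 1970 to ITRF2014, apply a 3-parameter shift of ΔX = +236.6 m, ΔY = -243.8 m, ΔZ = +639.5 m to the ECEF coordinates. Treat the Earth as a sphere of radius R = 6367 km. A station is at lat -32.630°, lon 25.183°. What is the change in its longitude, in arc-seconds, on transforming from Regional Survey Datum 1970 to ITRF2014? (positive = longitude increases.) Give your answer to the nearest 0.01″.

sin φ = -0.539212, cos φ = 0.842170, sin λ = 0.425511, cos λ = 0.904953.
East component: ΔE = −sin λ·ΔX + cos λ·ΔY = −(0.425511)(236.6) + (0.904953)(-243.8) = -321.30 m.
1° of latitude spans πR/180 = 111125 m; at latitude φ, 1° of longitude spans that × cos φ = 93586.3 m, so Δλ = -321.30 / 93586.3 × 3600 = -12.360″.

Δλ = -12.36″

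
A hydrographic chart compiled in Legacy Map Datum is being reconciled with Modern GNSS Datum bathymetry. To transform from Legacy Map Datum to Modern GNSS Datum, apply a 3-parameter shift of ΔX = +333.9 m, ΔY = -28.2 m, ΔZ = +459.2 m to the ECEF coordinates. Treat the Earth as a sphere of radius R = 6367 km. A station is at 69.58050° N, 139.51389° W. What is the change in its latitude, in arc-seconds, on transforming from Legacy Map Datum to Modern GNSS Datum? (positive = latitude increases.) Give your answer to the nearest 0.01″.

Δφ = 12.34″

sin φ = 0.937163, cos φ = 0.348891, sin λ = -0.649264, cos λ = -0.760563.
North component: ΔN = −sin φ cos λ·ΔX − sin φ sin λ·ΔY + cos φ·ΔZ = −(0.937163)(-0.760563)(333.9) − (0.937163)(-0.649264)(-28.2) + (0.348891)(459.2) = 381.05 m.
1° of latitude spans πR/180 = 111125 m, so Δφ = 381.05 / 111125 × 3600 = 12.344″.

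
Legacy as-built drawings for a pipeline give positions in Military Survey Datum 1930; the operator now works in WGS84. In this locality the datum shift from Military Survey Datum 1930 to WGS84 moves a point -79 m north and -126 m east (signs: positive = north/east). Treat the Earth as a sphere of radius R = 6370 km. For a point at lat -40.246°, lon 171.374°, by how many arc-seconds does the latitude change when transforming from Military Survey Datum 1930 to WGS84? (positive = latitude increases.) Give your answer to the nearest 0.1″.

On a sphere of radius R, 1 rad of latitude = R, so Δφ = ΔN / R = -79.0 / 6370000 = -1.2402e-05 rad = -2.558″.

Δφ = -2.6″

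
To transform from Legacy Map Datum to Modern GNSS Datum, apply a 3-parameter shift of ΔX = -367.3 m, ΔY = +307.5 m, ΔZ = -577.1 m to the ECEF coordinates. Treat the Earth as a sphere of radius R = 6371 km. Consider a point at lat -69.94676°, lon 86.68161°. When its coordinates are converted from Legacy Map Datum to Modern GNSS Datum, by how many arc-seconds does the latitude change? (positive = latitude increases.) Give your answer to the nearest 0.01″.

Δφ = 2.28″

sin φ = -0.939374, cos φ = 0.342893, sin λ = 0.998323, cos λ = 0.057884.
North component: ΔN = −sin φ cos λ·ΔX − sin φ sin λ·ΔY + cos φ·ΔZ = −(-0.939374)(0.057884)(-367.3) − (-0.939374)(0.998323)(307.5) + (0.342893)(-577.1) = 70.52 m.
1° of latitude spans πR/180 = 111195 m, so Δφ = 70.52 / 111195 × 3600 = 2.283″.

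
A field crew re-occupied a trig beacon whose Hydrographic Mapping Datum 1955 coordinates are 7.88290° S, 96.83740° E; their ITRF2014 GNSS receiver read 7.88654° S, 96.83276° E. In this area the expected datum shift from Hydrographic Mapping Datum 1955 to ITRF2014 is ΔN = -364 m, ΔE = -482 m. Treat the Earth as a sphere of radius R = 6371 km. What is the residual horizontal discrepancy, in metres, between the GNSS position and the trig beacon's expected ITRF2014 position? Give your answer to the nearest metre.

Observed coordinate differences: Δφ = -0.00364°, Δλ = -0.00464°.
Converting to metres (1° lat = 111195 m, cos φ = 0.990550): observed ΔN = -404.7 m, observed ΔE = -511.1 m.
Subtracting the expected shift leaves a residual of -404.7 − (-364) = -40.7 m north and -511.1 − (-482) = -29.1 m east.
Residual distance = √((-40.7)² + (-29.1)²) = 50.1 m.

50 m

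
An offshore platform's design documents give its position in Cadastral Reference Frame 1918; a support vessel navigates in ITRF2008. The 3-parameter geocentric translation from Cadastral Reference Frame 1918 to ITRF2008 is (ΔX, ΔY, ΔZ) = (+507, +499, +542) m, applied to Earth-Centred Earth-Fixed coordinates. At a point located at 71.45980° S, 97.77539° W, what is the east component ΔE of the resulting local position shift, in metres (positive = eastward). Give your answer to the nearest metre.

ΔE = 435 m

The local east axis at (φ, λ) is (−sin λ, cos λ, 0), so ΔE = −sin(-97.77539°)·507 + cos(-97.77539°)·499 = 434.83 m.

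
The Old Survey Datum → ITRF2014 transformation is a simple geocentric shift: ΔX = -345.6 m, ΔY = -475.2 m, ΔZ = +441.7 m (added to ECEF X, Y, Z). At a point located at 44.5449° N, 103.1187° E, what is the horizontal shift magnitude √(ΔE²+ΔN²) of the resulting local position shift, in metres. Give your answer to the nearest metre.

734 m

At φ = 44.5449°, λ = 103.1187°: sin φ = 0.701468, cos φ = 0.712701, sin λ = 0.973902, cos λ = -0.226969.
ΔE = −sin λ·ΔX + cos λ·ΔY = −(0.973902)·(-345.6) + (-0.226969)·(-475.2) = 444.44 m.
ΔN = −sin φ cos λ·ΔX − sin φ sin λ·ΔY + cos φ·ΔZ = −(0.701468)(-0.226969)(-345.6) − (0.701468)(0.973902)(-475.2) + (0.712701)(441.7) = 584.41 m.
Horizontal magnitude = √(ΔE² + ΔN²) = √(444.44² + 584.41²) = 734.21 m.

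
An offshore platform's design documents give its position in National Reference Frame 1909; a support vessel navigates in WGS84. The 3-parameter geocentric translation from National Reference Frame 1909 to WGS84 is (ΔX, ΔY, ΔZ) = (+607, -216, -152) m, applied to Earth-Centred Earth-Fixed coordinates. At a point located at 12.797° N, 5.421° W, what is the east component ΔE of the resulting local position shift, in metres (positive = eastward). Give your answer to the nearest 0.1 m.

At φ = 12.797°, λ = -5.421°: sin φ = 0.221497, cos φ = 0.975161, sin λ = -0.094473, cos λ = 0.995527.
ΔE = −sin λ·ΔX + cos λ·ΔY = −(-0.094473)·(607) + (0.995527)·(-216) = -157.69 m.

ΔE = -157.7 m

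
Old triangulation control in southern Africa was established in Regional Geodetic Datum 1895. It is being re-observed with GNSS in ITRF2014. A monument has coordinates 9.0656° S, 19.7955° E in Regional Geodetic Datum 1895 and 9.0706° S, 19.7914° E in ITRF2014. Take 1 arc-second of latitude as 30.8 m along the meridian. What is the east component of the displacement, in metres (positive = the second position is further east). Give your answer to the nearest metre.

Δφ = -9.0706° − -9.0656° = -0.0050°; Δλ = 19.7914° − 19.7955° = -0.0041°.
1° of latitude = 3600 × 30.80 = 110880 m.
ΔN = Δφ × 110880 = -554.4 m; ΔE = Δλ × 110880 × cos(-9.0656°) = -0.0041 × 110880 × 0.987509 = -448.9 m.

ΔE = -449 m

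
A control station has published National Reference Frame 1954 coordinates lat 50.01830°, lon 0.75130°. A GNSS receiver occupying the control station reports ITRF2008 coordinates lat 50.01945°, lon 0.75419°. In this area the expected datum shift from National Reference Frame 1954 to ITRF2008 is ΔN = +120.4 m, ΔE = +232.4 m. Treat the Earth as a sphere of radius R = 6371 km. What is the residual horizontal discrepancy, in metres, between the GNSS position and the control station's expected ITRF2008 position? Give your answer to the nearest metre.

Observed coordinate differences: Δφ = +0.00115°, Δλ = +0.00289°.
Converting to metres (1° lat = 111195 m, cos φ = 0.642543): observed ΔN = 127.9 m, observed ΔE = 206.5 m.
Subtracting the expected shift leaves a residual of 127.9 − (120.4) = 7.5 m north and 206.5 − (232.4) = -25.9 m east.
Residual distance = √(7.5² + (-25.9)²) = 27.0 m.

27 m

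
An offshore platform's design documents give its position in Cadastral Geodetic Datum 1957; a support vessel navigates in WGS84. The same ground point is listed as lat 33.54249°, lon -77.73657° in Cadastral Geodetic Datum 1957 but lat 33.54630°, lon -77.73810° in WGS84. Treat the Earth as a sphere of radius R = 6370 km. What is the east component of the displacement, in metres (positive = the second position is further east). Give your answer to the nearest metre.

ΔE = -142 m

Δφ = 33.54630° − 33.54249° = +0.00381°; Δλ = -77.73810° − -77.73657° = -0.00153°.
1° along a meridian = πR/180 = 111177 m.
ΔN = Δφ × 111177 = 423.6 m; ΔE = Δλ × 111177 × cos(33.54249°) = -0.00153 × 111177 × 0.833476 = -141.8 m.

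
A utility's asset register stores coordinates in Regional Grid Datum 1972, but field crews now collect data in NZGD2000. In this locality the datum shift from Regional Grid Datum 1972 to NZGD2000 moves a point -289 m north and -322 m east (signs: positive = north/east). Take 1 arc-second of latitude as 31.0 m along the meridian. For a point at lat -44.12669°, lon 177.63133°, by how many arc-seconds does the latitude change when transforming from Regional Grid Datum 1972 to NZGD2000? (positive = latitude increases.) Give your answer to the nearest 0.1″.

1″ of latitude = 31.00 m, so Δφ = -289.0 / 31.00 = -9.323″.

Δφ = -9.3″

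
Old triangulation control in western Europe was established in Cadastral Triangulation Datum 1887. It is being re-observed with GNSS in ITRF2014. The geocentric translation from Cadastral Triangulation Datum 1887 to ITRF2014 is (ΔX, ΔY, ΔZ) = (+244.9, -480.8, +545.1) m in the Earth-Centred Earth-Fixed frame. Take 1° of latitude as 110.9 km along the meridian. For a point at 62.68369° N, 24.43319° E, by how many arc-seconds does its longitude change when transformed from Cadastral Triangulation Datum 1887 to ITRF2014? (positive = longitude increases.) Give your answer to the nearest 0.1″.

sin φ = 0.888487, cos φ = 0.458902, sin λ = 0.413632, cos λ = 0.910444.
East component: ΔE = −sin λ·ΔX + cos λ·ΔY = −(0.413632)(244.9) + (0.910444)(-480.8) = -539.04 m.
1° of latitude spans 110900 m; at latitude φ, 1° of longitude spans that × cos φ = 50892.3 m, so Δλ = -539.04 / 50892.3 × 3600 = -38.130″.

Δλ = -38.1″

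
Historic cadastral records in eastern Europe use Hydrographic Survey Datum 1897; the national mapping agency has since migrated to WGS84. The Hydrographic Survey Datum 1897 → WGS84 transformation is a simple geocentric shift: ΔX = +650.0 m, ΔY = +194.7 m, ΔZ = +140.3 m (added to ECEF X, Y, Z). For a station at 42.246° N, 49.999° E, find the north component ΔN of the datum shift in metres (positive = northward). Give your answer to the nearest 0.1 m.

The local north axis is (−sin φ cos λ, −sin φ sin λ, cos φ), giving ΔN = -280.907 − 100.274 + 103.859 = -277.32 m.

ΔN = -277.3 m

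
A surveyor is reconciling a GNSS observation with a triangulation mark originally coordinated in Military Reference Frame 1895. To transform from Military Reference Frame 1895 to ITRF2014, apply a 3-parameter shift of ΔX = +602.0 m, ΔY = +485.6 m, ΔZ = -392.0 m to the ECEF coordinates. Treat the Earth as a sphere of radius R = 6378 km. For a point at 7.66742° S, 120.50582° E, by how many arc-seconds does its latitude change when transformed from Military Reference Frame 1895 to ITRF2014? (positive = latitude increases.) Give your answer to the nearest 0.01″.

sin φ = -0.133423, cos φ = 0.991059, sin λ = 0.861578, cos λ = -0.507626.
North component: ΔN = −sin φ cos λ·ΔX − sin φ sin λ·ΔY + cos φ·ΔZ = −(-0.133423)(-0.507626)(602.0) − (-0.133423)(0.861578)(485.6) + (0.991059)(-392.0) = -373.45 m.
1° of latitude spans πR/180 = 111317 m, so Δφ = -373.45 / 111317 × 3600 = -12.077″.

Δφ = -12.08″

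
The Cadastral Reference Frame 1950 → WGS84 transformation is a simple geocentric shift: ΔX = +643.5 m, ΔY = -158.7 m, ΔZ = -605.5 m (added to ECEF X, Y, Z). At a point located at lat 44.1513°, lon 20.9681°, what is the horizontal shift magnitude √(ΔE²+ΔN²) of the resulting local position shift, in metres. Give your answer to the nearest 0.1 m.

897.2 m

At φ = 44.1513°, λ = 20.9681°: sin φ = 0.696555, cos φ = 0.717503, sin λ = 0.357848, cos λ = 0.933780.
ΔE = −sin λ·ΔX + cos λ·ΔY = −(0.357848)·(643.5) + (0.933780)·(-158.7) = -378.47 m.
ΔN = −sin φ cos λ·ΔX − sin φ sin λ·ΔY + cos φ·ΔZ = −(0.696555)(0.933780)(643.5) − (0.696555)(0.357848)(-158.7) + (0.717503)(-605.5) = -813.44 m.
Horizontal magnitude = √(ΔE² + ΔN²) = √((-378.47)² + (-813.44)²) = 897.18 m.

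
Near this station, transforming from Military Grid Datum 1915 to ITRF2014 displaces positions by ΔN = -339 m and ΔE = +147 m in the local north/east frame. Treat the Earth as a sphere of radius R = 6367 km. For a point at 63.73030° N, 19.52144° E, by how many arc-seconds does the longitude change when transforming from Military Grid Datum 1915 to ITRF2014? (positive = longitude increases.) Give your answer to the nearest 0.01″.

At latitude 63.73030°, cos φ = 0.442597.
One radian of longitude at latitude φ spans R cos φ, so Δλ = ΔE / (R cos φ) = 147.0 / (6367000 × 0.442597) = 5.2164e-05 rad = 10.760″.

Δλ = 10.76″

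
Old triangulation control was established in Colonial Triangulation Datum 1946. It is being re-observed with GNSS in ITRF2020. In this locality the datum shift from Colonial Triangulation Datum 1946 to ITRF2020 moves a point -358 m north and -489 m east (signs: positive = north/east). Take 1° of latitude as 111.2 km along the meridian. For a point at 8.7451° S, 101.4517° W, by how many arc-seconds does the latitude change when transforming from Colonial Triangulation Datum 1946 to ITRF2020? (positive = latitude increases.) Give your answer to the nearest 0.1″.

1° of latitude = 111.2 km, so Δφ = -358.0 / 111200 = -0.0032194° = -11.590″.

Δφ = -11.6″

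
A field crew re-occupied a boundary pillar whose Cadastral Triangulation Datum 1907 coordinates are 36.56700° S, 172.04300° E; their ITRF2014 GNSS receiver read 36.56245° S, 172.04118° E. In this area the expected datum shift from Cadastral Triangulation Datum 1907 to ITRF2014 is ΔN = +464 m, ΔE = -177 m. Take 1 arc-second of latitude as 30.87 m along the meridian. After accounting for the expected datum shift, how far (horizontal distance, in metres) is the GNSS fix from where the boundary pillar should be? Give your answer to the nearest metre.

44 m

Observed coordinate differences: Δφ = +0.00455°, Δλ = -0.00182°.
Converting to metres (1° lat = 111132 m, cos φ = 0.803161): observed ΔN = 505.7 m, observed ΔE = -162.4 m.
Subtracting the expected shift leaves a residual of 505.7 − (464) = 41.7 m north and -162.4 − (-177) = 14.6 m east.
Residual distance = √(41.7² + 14.6²) = 44.1 m.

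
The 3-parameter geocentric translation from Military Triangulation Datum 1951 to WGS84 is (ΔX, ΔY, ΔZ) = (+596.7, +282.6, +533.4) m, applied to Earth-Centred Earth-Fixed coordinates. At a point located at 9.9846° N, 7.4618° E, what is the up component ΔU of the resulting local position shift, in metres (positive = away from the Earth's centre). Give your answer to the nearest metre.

At φ = 9.9846°, λ = 7.4618°: sin φ = 0.173383, cos φ = 0.984854, sin λ = 0.129865, cos λ = 0.991532.
ΔU = cos φ cos λ·ΔX + cos φ sin λ·ΔY + sin φ·ΔZ = (0.984854)(0.991532)(596.7) + (0.984854)(0.129865)(282.6) + (0.173383)(533.4) = 711.31 m.

ΔU = 711 m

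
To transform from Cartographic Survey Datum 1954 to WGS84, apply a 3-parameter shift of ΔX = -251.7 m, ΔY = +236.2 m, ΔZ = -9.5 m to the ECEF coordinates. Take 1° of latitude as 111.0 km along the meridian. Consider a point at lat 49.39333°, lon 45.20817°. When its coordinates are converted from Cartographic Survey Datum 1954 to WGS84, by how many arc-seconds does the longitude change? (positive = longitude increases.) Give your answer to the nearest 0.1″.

sin φ = 0.759196, cos φ = 0.650863, sin λ = 0.709671, cos λ = 0.704533.
East component: ΔE = −sin λ·ΔX + cos λ·ΔY = −(0.709671)(-251.7) + (0.704533)(236.2) = 345.03 m.
1° of latitude spans 111000 m; at latitude φ, 1° of longitude spans that × cos φ = 72245.7 m, so Δλ = 345.03 / 72245.7 × 3600 = 17.193″.

Δλ = 17.2″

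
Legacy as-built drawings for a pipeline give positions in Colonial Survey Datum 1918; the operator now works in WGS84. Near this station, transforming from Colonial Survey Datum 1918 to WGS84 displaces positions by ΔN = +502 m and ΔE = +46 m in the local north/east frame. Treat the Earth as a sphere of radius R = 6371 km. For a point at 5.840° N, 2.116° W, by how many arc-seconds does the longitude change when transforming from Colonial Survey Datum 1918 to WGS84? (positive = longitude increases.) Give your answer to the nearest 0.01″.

Δλ = 1.50″

At latitude 5.840°, cos φ = 0.994810.
One radian of longitude at latitude φ spans R cos φ, so Δλ = ΔE / (R cos φ) = 46.0 / (6371000 × 0.994810) = 7.2579e-06 rad = 1.497″.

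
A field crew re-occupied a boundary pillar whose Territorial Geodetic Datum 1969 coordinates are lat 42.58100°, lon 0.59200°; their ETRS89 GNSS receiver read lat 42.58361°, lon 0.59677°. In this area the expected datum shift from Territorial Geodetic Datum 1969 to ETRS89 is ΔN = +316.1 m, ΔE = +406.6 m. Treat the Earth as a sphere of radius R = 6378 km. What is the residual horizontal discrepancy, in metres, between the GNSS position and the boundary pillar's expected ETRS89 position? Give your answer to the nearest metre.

30 m

Observed coordinate differences: Δφ = +0.00261°, Δλ = +0.00477°.
Converting to metres (1° lat = 111317 m, cos φ = 0.736322): observed ΔN = 290.5 m, observed ΔE = 391.0 m.
Subtracting the expected shift leaves a residual of 290.5 − (316.1) = -25.6 m north and 391.0 − (406.6) = -15.6 m east.
Residual distance = √((-25.6)² + (-15.6)²) = 30.0 m.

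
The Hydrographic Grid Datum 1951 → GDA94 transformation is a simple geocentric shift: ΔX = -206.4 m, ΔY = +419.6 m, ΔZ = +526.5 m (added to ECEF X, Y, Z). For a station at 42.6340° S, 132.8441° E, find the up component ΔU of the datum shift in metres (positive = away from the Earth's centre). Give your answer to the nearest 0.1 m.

The local up (radial) axis is (cos φ cos λ, cos φ sin λ, sin φ), giving ΔU = 103.257 + 226.339 − 356.605 = -27.01 m.

ΔU = -27.0 m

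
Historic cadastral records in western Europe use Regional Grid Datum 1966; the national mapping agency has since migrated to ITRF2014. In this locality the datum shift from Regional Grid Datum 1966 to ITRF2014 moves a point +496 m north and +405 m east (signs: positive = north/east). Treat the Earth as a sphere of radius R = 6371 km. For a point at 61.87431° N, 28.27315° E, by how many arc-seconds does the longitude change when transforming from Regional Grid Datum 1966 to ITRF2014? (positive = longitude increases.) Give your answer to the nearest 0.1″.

At latitude 61.87431°, cos φ = 0.471407.
One radian of longitude at latitude φ spans R cos φ, so Δλ = ΔE / (R cos φ) = 405.0 / (6371000 × 0.471407) = 1.3485e-04 rad = 27.815″.

Δλ = 27.8″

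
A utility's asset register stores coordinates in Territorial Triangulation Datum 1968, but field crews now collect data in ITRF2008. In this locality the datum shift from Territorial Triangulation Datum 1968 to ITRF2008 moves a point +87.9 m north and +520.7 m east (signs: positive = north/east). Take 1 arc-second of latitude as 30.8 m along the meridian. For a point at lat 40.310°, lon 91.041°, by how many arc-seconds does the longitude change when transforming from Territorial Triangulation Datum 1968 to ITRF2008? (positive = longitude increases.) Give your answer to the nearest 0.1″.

Δλ = 22.2″

At latitude 40.310°, cos φ = 0.762555.
1″ of longitude at this latitude = 30.80 × cos φ = 23.4867 m, so Δλ = 520.7 / 23.4867 = 22.170″.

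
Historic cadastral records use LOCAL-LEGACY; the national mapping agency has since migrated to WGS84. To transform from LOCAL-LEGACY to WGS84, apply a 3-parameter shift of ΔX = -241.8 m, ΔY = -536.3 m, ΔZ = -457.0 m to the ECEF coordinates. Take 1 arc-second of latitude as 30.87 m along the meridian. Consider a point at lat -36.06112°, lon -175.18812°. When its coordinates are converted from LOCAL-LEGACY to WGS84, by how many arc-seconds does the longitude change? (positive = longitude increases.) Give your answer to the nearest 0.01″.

sin φ = -0.588648, cos φ = 0.808390, sin λ = -0.083884, cos λ = -0.996475.
East component: ΔE = −sin λ·ΔX + cos λ·ΔY = −(-0.083884)(-241.8) + (-0.996475)(-536.3) = 514.13 m.
1° of latitude spans 3600 × 30.87 = 111132 m; at latitude φ, 1° of longitude spans that × cos φ = 89837.9 m, so Δλ = 514.13 / 89837.9 × 3600 = 20.602″.

Δλ = 20.60″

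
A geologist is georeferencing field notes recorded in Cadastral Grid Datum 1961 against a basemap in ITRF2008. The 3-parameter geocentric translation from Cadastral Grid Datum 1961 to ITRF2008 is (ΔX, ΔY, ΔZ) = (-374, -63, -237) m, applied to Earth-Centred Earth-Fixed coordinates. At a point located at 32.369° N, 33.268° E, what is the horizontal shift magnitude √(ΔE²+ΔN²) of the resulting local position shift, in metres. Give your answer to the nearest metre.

At φ = 32.369°, λ = 33.268°: sin φ = 0.535370, cos φ = 0.844618, sin λ = 0.548556, cos λ = 0.836114.
ΔE = −sin λ·ΔX + cos λ·ΔY = −(0.548556)·(-374) + (0.836114)·(-63) = 152.48 m.
ΔN = −sin φ cos λ·ΔX − sin φ sin λ·ΔY + cos φ·ΔZ = −(0.535370)(0.836114)(-374) − (0.535370)(0.548556)(-63) + (0.844618)(-237) = -14.26 m.
Horizontal magnitude = √(ΔE² + ΔN²) = √(152.48² + (-14.26)²) = 153.15 m.

153 m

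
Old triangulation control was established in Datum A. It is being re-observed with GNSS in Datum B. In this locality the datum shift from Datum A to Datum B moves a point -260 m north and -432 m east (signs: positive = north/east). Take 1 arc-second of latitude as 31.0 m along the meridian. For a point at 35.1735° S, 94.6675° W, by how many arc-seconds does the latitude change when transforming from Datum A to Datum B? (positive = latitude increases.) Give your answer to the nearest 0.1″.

Δφ = -8.4″

1″ of latitude = 31.00 m, so Δφ = -260.0 / 31.00 = -8.387″.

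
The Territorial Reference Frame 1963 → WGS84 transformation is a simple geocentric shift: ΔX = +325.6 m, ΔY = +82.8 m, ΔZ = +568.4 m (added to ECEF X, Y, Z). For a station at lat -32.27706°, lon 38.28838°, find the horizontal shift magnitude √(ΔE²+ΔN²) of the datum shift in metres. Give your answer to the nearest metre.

659 m

The local east axis at (φ, λ) is (−sin λ, cos λ, 0), so ΔE = −sin(38.28838°)·325.6 + cos(38.28838°)·82.8 = -136.76 m.
The local north axis is (−sin φ cos λ, −sin φ sin λ, cos φ), giving ΔN = 136.475 + 27.397 + 480.568 = 644.44 m.
Horizontal magnitude = √(ΔE² + ΔN²) = √((-136.76)² + 644.44²) = 658.79 m.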